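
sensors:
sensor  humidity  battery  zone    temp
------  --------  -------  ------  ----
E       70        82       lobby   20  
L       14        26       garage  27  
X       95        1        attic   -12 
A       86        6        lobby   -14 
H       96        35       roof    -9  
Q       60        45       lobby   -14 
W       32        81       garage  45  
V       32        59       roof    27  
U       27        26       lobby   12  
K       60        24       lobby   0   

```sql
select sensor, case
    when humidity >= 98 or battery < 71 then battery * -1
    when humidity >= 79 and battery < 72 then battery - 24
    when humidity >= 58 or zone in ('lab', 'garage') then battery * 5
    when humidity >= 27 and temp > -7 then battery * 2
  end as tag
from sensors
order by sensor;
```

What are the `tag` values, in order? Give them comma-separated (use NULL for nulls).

-6, 410, -35, -24, -26, -45, -26, -59, 405, -1

sensor=A: humidity >= 98 or battery < 71 → -6
sensor=E: humidity >= 58 or zone in ('lab', 'garage') → 410
sensor=H: humidity >= 98 or battery < 71 → -35
sensor=K: humidity >= 98 or battery < 71 → -24
sensor=L: humidity >= 98 or battery < 71 → -26
sensor=Q: humidity >= 98 or battery < 71 → -45
sensor=U: humidity >= 98 or battery < 71 → -26
sensor=V: humidity >= 98 or battery < 71 → -59
sensor=W: humidity >= 58 or zone in ('lab', 'garage') → 405
sensor=X: humidity >= 98 or battery < 71 → -1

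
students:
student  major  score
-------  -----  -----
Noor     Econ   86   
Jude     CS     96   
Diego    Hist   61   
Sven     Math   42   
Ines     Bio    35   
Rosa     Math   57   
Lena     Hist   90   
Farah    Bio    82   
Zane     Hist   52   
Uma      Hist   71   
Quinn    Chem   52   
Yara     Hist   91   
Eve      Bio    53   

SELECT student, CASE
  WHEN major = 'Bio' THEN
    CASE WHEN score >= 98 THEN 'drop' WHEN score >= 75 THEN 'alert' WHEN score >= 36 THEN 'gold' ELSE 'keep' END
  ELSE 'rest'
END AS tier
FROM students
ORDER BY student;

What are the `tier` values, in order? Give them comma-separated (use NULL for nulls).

student=Diego: major='Hist' → outer ELSE → rest
student=Eve: major='Bio' → inner[score >= 36] → gold
student=Farah: major='Bio' → inner[score >= 75] → alert
student=Ines: major='Bio' → inner[ELSE] → keep
student=Jude: major='CS' → outer ELSE → rest
student=Lena: major='Hist' → outer ELSE → rest
student=Noor: major='Econ' → outer ELSE → rest
student=Quinn: major='Chem' → outer ELSE → rest
student=Rosa: major='Math' → outer ELSE → rest
student=Sven: major='Math' → outer ELSE → rest
student=Uma: major='Hist' → outer ELSE → rest
student=Yara: major='Hist' → outer ELSE → rest
student=Zane: major='Hist' → outer ELSE → rest

rest, gold, alert, keep, rest, rest, rest, rest, rest, rest, rest, rest, rest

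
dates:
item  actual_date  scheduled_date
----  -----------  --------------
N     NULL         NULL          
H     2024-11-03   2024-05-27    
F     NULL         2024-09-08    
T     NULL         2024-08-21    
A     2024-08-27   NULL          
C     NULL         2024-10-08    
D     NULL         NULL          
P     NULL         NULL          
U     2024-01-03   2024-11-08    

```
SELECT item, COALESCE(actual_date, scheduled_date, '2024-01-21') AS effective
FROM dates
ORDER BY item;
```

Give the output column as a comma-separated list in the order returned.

item=A: actual_date=2024-08-27 → 2024-08-27
item=C: actual_date=NULL, scheduled_date=2024-10-08 → 2024-10-08
item=D: actual_date=NULL, scheduled_date=NULL, → literal 2024-01-21 → 2024-01-21
item=F: actual_date=NULL, scheduled_date=2024-09-08 → 2024-09-08
item=H: actual_date=2024-11-03 → 2024-11-03
item=N: actual_date=NULL, scheduled_date=NULL, → literal 2024-01-21 → 2024-01-21
item=P: actual_date=NULL, scheduled_date=NULL, → literal 2024-01-21 → 2024-01-21
item=T: actual_date=NULL, scheduled_date=2024-08-21 → 2024-08-21
item=U: actual_date=2024-01-03 → 2024-01-03

2024-08-27, 2024-10-08, 2024-01-21, 2024-09-08, 2024-11-03, 2024-01-21, 2024-01-21, 2024-08-21, 2024-01-03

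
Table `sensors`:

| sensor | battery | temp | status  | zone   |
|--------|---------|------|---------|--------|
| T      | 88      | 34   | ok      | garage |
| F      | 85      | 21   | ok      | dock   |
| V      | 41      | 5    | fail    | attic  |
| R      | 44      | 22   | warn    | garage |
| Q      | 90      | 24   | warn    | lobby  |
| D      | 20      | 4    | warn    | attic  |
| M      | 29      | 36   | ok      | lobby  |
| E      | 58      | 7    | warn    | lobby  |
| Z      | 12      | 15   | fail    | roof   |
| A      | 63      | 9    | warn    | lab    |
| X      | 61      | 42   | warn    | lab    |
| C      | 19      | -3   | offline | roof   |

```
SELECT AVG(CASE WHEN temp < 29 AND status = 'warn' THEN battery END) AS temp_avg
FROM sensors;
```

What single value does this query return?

55

sensor=T: ✗
sensor=F: ✗
sensor=V: ✗
sensor=R: ✓ → 44
sensor=Q: ✓ → 90
sensor=D: ✓ → 20
sensor=M: ✗
sensor=E: ✓ → 58
sensor=Z: ✗
sensor=A: ✓ → 63
sensor=X: ✗
sensor=C: ✗
temp_avg = (44 + 90 + 20 + 58 + 63) / 5 = 55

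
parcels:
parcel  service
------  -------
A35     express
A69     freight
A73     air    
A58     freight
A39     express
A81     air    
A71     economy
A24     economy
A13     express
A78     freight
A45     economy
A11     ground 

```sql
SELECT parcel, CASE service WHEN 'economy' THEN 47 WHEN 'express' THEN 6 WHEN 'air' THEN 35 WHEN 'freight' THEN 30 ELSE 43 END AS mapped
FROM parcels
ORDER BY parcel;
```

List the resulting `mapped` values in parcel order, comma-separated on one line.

43, 6, 47, 6, 6, 47, 30, 30, 47, 35, 30, 35

parcel=A11: ELSE → 43
parcel=A13: service='express' → 6
parcel=A24: service='economy' → 47
parcel=A35: service='express' → 6
parcel=A39: service='express' → 6
parcel=A45: service='economy' → 47
parcel=A58: service='freight' → 30
parcel=A69: service='freight' → 30
parcel=A71: service='economy' → 47
parcel=A73: service='air' → 35
parcel=A78: service='freight' → 30
parcel=A81: service='air' → 35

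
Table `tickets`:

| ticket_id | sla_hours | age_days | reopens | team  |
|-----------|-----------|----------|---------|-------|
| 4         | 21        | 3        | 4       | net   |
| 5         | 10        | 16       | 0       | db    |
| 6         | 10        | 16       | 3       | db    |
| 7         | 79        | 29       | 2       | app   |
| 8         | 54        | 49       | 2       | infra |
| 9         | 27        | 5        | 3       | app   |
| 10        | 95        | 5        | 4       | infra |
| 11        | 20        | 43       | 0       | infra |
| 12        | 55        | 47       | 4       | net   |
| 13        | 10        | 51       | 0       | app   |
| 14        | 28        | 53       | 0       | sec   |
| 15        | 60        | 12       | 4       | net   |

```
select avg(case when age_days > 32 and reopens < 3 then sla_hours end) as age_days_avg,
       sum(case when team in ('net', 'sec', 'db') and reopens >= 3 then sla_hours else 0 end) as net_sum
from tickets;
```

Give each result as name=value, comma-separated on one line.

[age_days_avg: age_days > 32 and reopens < 3]
ticket_id=4: ✗
ticket_id=5: ✗
ticket_id=6: ✗
ticket_id=7: ✗
ticket_id=8: ✓ → 54
ticket_id=9: ✗
ticket_id=10: ✗
ticket_id=11: ✓ → 20
ticket_id=12: ✗
ticket_id=13: ✓ → 10
ticket_id=14: ✓ → 28
ticket_id=15: ✗
age_days_avg = (54 + 20 + 10 + 28) / 4 = 28
—
[net_sum: team in ('net', 'sec', 'db') and reopens >= 3]
ticket_id=4: ✓ → 21
ticket_id=5: ✗
ticket_id=6: ✓ → 10
ticket_id=7: ✗
ticket_id=8: ✗
ticket_id=9: ✗
ticket_id=10: ✗
ticket_id=11: ✗
ticket_id=12: ✓ → 55
ticket_id=13: ✗
ticket_id=14: ✗
ticket_id=15: ✓ → 60
net_sum = 21 + 10 + 55 + 60 = 146

age_days_avg=28, net_sum=146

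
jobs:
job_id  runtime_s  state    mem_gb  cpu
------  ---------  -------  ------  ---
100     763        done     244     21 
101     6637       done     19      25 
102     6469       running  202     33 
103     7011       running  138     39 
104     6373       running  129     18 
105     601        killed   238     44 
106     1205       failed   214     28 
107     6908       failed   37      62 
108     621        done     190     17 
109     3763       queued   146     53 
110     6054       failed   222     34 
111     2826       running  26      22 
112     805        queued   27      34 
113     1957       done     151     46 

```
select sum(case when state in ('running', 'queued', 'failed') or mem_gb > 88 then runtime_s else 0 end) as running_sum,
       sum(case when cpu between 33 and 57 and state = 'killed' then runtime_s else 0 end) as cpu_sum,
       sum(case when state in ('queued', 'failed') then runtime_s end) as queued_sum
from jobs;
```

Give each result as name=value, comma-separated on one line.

[running_sum: state in ('running', 'queued', 'failed') or mem_gb > 88]
job_id=100: ✓ → 763
job_id=101: ✗
job_id=102: ✓ → 6469
job_id=103: ✓ → 7011
job_id=104: ✓ → 6373
job_id=105: ✓ → 601
job_id=106: ✓ → 1205
job_id=107: ✓ → 6908
job_id=108: ✓ → 621
job_id=109: ✓ → 3763
job_id=110: ✓ → 6054
job_id=111: ✓ → 2826
job_id=112: ✓ → 805
job_id=113: ✓ → 1957
running_sum = 763 + 6469 + 7011 + 6373 + 601 + 1205 + 6908 + 621 + 3763 + 6054 + 2826 + 805 + 1957 = 45356
—
[cpu_sum: cpu between 33 and 57 and state = 'killed']
job_id=100: ✗
job_id=101: ✗
job_id=102: ✗
job_id=103: ✗
job_id=104: ✗
job_id=105: ✓ → 601
job_id=106: ✗
job_id=107: ✗
job_id=108: ✗
job_id=109: ✗
job_id=110: ✗
job_id=111: ✗
job_id=112: ✗
job_id=113: ✗
cpu_sum = 601
—
[queued_sum: state in ('queued', 'failed')]
job_id=100: ✗
job_id=101: ✗
job_id=102: ✗
job_id=103: ✗
job_id=104: ✗
job_id=105: ✗
job_id=106: ✓ → 1205
job_id=107: ✓ → 6908
job_id=108: ✗
job_id=109: ✓ → 3763
job_id=110: ✓ → 6054
job_id=111: ✗
job_id=112: ✓ → 805
job_id=113: ✗
queued_sum = 1205 + 6908 + 3763 + 6054 + 805 = 18735

running_sum=45356, cpu_sum=601, queued_sum=18735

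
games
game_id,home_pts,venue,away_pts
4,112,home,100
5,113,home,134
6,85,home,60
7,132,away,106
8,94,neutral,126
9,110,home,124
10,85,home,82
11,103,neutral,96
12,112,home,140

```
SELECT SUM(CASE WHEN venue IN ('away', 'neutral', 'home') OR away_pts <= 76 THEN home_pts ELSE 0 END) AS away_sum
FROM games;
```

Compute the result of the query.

game_id=4: ✓ → 112
game_id=5: ✓ → 113
game_id=6: ✓ → 85
game_id=7: ✓ → 132
game_id=8: ✓ → 94
game_id=9: ✓ → 110
game_id=10: ✓ → 85
game_id=11: ✓ → 103
game_id=12: ✓ → 112
away_sum = 112 + 113 + 85 + 132 + 94 + 110 + 85 + 103 + 112 = 946

946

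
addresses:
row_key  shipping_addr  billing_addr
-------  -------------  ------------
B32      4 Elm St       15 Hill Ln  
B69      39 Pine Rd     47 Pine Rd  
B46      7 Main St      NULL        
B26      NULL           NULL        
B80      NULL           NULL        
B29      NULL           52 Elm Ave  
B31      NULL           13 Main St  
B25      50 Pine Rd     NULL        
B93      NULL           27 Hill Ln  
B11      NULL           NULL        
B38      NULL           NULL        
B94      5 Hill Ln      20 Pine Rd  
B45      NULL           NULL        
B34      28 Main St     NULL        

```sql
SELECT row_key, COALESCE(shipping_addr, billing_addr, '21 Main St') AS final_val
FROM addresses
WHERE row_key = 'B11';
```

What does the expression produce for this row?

row_key = B11: shipping_addr=NULL, billing_addr=NULL.
shipping_addr=NULL, billing_addr=NULL, → literal 21 Main St → 21 Main St

21 Main St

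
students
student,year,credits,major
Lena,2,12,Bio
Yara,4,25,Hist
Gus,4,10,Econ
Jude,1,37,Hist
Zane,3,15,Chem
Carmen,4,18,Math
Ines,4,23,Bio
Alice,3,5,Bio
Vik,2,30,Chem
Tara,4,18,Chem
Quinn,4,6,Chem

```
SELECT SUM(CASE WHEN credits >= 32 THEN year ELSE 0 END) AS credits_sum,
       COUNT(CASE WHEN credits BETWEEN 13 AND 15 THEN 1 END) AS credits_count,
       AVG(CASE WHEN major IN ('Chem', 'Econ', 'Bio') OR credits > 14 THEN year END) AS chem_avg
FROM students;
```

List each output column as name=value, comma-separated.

credits_sum=1, credits_count=1, chem_avg=3.1818181818

[credits_sum: credits >= 32]
student=Lena: ✗
student=Yara: ✗
student=Gus: ✗
student=Jude: ✓ → 1
student=Zane: ✗
student=Carmen: ✗
student=Ines: ✗
student=Alice: ✗
student=Vik: ✗
student=Tara: ✗
student=Quinn: ✗
credits_sum = 1
—
[credits_count: credits BETWEEN 13 AND 15]
student=Lena: ✗
student=Yara: ✗
student=Gus: ✗
student=Jude: ✗
student=Zane: ✓ → 1
student=Carmen: ✗
student=Ines: ✗
student=Alice: ✗
student=Vik: ✗
student=Tara: ✗
student=Quinn: ✗
credits_count = COUNT(1) = 1
—
[chem_avg: major IN ('Chem', 'Econ', 'Bio') OR credits > 14]
student=Lena: ✓ → 2
student=Yara: ✓ → 4
student=Gus: ✓ → 4
student=Jude: ✓ → 1
student=Zane: ✓ → 3
student=Carmen: ✓ → 4
student=Ines: ✓ → 4
student=Alice: ✓ → 3
student=Vik: ✓ → 2
student=Tara: ✓ → 4
student=Quinn: ✓ → 4
chem_avg = (2 + 4 + 4 + 1 + 3 + 4 + 4 + 3 + 2 + 4 + 4) / 11 = 3.1818181818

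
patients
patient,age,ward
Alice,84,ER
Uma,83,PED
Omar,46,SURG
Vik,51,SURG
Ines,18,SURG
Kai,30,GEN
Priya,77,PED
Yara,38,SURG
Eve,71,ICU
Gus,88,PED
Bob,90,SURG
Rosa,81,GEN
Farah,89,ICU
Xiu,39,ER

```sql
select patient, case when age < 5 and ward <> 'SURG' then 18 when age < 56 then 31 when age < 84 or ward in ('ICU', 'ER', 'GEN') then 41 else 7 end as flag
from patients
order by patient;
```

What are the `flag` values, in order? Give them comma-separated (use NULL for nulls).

41, 7, 41, 41, 7, 31, 31, 31, 41, 41, 41, 31, 31, 31

patient=Alice: age < 84 or ward in ('ICU', 'ER', 'GEN') → 41
patient=Bob: ELSE → 7
patient=Eve: age < 84 or ward in ('ICU', 'ER', 'GEN') → 41
patient=Farah: age < 84 or ward in ('ICU', 'ER', 'GEN') → 41
patient=Gus: ELSE → 7
patient=Ines: age < 56 → 31
patient=Kai: age < 56 → 31
patient=Omar: age < 56 → 31
patient=Priya: age < 84 or ward in ('ICU', 'ER', 'GEN') → 41
patient=Rosa: age < 84 or ward in ('ICU', 'ER', 'GEN') → 41
patient=Uma: age < 84 or ward in ('ICU', 'ER', 'GEN') → 41
patient=Vik: age < 56 → 31
patient=Xiu: age < 56 → 31
patient=Yara: age < 56 → 31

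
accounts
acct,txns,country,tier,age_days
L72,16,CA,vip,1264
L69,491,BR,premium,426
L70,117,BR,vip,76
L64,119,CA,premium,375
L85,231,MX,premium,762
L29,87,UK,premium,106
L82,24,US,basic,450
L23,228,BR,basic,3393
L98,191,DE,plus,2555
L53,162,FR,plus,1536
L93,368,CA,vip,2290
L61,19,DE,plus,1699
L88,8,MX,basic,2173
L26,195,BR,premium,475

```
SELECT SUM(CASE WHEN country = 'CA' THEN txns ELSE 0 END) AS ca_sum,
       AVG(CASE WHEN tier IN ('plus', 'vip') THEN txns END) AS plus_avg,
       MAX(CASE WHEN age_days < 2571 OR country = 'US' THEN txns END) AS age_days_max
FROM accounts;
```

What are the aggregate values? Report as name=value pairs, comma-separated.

[ca_sum: country = 'CA']
acct=L72: ✓ → 16
acct=L69: ✗
acct=L70: ✗
acct=L64: ✓ → 119
acct=L85: ✗
acct=L29: ✗
acct=L82: ✗
acct=L23: ✗
acct=L98: ✗
acct=L53: ✗
acct=L93: ✓ → 368
acct=L61: ✗
acct=L88: ✗
acct=L26: ✗
ca_sum = 16 + 119 + 368 = 503
—
[plus_avg: tier IN ('plus', 'vip')]
acct=L72: ✓ → 16
acct=L69: ✗
acct=L70: ✓ → 117
acct=L64: ✗
acct=L85: ✗
acct=L29: ✗
acct=L82: ✗
acct=L23: ✗
acct=L98: ✓ → 191
acct=L53: ✓ → 162
acct=L93: ✓ → 368
acct=L61: ✓ → 19
acct=L88: ✗
acct=L26: ✗
plus_avg = (16 + 117 + 191 + 162 + 368 + 19) / 6 = 145.5
—
[age_days_max: age_days < 2571 OR country = 'US']
acct=L72: ✓ → 16
acct=L69: ✓ → 491
acct=L70: ✓ → 117
acct=L64: ✓ → 119
acct=L85: ✓ → 231
acct=L29: ✓ → 87
acct=L82: ✓ → 24
acct=L23: ✗
acct=L98: ✓ → 191
acct=L53: ✓ → 162
acct=L93: ✓ → 368
acct=L61: ✓ → 19
acct=L88: ✓ → 8
acct=L26: ✓ → 195
age_days_max = MAX(16, 491, 117, 119, 231, 87, 24, 191, 162, 368, 19, 8, 195) = 491

ca_sum=503, plus_avg=145.5, age_days_max=491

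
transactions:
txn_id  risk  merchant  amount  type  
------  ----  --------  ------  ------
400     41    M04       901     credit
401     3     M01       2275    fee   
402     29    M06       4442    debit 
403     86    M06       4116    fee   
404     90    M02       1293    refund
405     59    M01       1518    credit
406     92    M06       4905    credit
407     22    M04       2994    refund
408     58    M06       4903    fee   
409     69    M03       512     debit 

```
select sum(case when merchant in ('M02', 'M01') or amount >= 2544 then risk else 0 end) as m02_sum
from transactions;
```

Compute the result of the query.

439

txn_id=400: ✗
txn_id=401: ✓ → 3
txn_id=402: ✓ → 29
txn_id=403: ✓ → 86
txn_id=404: ✓ → 90
txn_id=405: ✓ → 59
txn_id=406: ✓ → 92
txn_id=407: ✓ → 22
txn_id=408: ✓ → 58
txn_id=409: ✗
m02_sum = 3 + 29 + 86 + 90 + 59 + 92 + 22 + 58 = 439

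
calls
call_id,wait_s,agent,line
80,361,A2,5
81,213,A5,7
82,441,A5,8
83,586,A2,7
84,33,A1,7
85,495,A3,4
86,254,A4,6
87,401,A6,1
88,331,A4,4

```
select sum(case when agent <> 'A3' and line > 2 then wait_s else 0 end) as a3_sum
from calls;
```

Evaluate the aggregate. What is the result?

2219

call_id=80: ✓ → 361
call_id=81: ✓ → 213
call_id=82: ✓ → 441
call_id=83: ✓ → 586
call_id=84: ✓ → 33
call_id=85: ✗
call_id=86: ✓ → 254
call_id=87: ✗
call_id=88: ✓ → 331
a3_sum = 361 + 213 + 441 + 586 + 33 + 254 + 331 = 2219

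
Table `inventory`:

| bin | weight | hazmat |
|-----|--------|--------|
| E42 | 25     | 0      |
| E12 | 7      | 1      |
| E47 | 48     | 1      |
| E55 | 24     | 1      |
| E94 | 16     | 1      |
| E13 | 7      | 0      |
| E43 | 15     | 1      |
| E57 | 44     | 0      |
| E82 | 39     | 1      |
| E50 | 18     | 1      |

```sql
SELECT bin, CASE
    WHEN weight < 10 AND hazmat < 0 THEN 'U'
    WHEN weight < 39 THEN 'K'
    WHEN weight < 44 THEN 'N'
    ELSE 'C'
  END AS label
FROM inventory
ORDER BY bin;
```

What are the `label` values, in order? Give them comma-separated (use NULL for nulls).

K, K, K, K, C, K, K, C, N, K

bin=E12: weight < 39 → K
bin=E13: weight < 39 → K
bin=E42: weight < 39 → K
bin=E43: weight < 39 → K
bin=E47: ELSE → C
bin=E50: weight < 39 → K
bin=E55: weight < 39 → K
bin=E57: ELSE → C
bin=E82: weight < 44 → N
bin=E94: weight < 39 → K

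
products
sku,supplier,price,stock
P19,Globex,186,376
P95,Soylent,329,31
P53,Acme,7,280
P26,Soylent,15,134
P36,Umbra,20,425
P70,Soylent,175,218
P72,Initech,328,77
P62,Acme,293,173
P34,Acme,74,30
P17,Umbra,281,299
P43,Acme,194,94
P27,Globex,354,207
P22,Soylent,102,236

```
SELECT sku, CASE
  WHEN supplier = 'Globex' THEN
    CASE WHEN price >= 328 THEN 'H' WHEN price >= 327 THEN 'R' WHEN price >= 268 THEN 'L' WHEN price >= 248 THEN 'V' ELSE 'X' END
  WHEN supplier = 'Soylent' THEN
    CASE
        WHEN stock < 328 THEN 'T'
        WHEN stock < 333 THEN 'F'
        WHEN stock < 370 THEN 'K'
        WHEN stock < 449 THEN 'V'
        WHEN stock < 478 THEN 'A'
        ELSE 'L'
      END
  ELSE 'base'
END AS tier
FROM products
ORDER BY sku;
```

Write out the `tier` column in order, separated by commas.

sku=P17: supplier='Umbra' → outer ELSE → base
sku=P19: supplier='Globex' → inner[ELSE] → X
sku=P22: supplier='Soylent' → inner[stock < 328] → T
sku=P26: supplier='Soylent' → inner[stock < 328] → T
sku=P27: supplier='Globex' → inner[price >= 328] → H
sku=P34: supplier='Acme' → outer ELSE → base
sku=P36: supplier='Umbra' → outer ELSE → base
sku=P43: supplier='Acme' → outer ELSE → base
sku=P53: supplier='Acme' → outer ELSE → base
sku=P62: supplier='Acme' → outer ELSE → base
sku=P70: supplier='Soylent' → inner[stock < 328] → T
sku=P72: supplier='Initech' → outer ELSE → base
sku=P95: supplier='Soylent' → inner[stock < 328] → T

base, X, T, T, H, base, base, base, base, base, T, base, T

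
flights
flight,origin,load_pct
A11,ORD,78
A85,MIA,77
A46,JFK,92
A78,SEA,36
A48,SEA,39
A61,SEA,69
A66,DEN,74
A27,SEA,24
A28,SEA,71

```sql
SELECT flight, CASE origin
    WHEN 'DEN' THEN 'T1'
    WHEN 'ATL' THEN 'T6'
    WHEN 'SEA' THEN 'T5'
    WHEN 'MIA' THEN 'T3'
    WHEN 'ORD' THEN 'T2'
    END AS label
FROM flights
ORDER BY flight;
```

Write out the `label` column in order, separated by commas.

T2, T5, T5, NULL, T5, T5, T1, T5, T3

flight=A11: origin='ORD' → T2
flight=A27: origin='SEA' → T5
flight=A28: origin='SEA' → T5
flight=A46: (no match → NULL) → NULL
flight=A48: origin='SEA' → T5
flight=A61: origin='SEA' → T5
flight=A66: origin='DEN' → T1
flight=A78: origin='SEA' → T5
flight=A85: origin='MIA' → T3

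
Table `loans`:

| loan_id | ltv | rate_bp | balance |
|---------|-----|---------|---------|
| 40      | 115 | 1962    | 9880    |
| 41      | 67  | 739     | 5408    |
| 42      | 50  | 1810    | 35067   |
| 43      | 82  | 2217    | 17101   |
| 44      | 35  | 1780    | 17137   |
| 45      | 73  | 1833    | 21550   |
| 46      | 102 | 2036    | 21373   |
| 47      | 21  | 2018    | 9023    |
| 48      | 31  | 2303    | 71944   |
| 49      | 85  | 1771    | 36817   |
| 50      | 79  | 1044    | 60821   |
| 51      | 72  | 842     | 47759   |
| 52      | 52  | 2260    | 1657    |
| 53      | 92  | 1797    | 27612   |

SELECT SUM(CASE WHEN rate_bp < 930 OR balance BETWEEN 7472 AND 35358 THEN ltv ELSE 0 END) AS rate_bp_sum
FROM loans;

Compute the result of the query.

loan_id=40: ✓ → 115
loan_id=41: ✓ → 67
loan_id=42: ✓ → 50
loan_id=43: ✓ → 82
loan_id=44: ✓ → 35
loan_id=45: ✓ → 73
loan_id=46: ✓ → 102
loan_id=47: ✓ → 21
loan_id=48: ✗
loan_id=49: ✗
loan_id=50: ✗
loan_id=51: ✓ → 72
loan_id=52: ✗
loan_id=53: ✓ → 92
rate_bp_sum = 115 + 67 + 50 + 82 + 35 + 73 + 102 + 21 + 72 + 92 = 709

709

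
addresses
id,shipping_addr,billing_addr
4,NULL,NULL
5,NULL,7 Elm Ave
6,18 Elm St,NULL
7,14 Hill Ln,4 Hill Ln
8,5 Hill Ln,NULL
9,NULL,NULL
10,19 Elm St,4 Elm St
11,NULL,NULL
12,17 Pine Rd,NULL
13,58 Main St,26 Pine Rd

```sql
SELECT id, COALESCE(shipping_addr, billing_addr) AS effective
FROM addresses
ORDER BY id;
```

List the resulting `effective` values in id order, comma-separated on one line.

NULL, 7 Elm Ave, 18 Elm St, 14 Hill Ln, 5 Hill Ln, NULL, 19 Elm St, NULL, 17 Pine Rd, 58 Main St

id=4: shipping_addr=NULL, billing_addr=NULL (all NULL) → NULL
id=5: shipping_addr=NULL, billing_addr=7 Elm Ave → 7 Elm Ave
id=6: shipping_addr=18 Elm St → 18 Elm St
id=7: shipping_addr=14 Hill Ln → 14 Hill Ln
id=8: shipping_addr=5 Hill Ln → 5 Hill Ln
id=9: shipping_addr=NULL, billing_addr=NULL (all NULL) → NULL
id=10: shipping_addr=19 Elm St → 19 Elm St
id=11: shipping_addr=NULL, billing_addr=NULL (all NULL) → NULL
id=12: shipping_addr=17 Pine Rd → 17 Pine Rd
id=13: shipping_addr=58 Main St → 58 Main St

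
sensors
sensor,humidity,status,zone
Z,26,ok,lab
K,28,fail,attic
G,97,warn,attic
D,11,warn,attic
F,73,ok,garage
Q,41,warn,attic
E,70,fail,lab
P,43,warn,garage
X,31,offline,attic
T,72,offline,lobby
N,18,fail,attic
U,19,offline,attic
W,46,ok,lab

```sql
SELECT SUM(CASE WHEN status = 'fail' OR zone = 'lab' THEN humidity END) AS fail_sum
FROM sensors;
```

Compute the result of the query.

sensor=Z: ✓ → 26
sensor=K: ✓ → 28
sensor=G: ✗
sensor=D: ✗
sensor=F: ✗
sensor=Q: ✗
sensor=E: ✓ → 70
sensor=P: ✗
sensor=X: ✗
sensor=T: ✗
sensor=N: ✓ → 18
sensor=U: ✗
sensor=W: ✓ → 46
fail_sum = 26 + 28 + 70 + 18 + 46 = 188

188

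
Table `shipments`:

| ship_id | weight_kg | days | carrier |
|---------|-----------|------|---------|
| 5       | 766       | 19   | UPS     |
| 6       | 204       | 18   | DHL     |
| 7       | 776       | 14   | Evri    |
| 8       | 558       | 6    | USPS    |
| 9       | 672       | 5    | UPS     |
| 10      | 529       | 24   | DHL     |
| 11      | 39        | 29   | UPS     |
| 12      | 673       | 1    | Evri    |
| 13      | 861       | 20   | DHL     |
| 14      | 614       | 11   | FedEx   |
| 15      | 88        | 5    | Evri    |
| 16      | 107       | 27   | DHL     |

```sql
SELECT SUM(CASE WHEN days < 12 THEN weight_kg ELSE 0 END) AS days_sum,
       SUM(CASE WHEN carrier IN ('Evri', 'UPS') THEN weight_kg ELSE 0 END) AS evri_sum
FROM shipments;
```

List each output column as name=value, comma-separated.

[days_sum: days < 12]
ship_id=5: ✗
ship_id=6: ✗
ship_id=7: ✗
ship_id=8: ✓ → 558
ship_id=9: ✓ → 672
ship_id=10: ✗
ship_id=11: ✗
ship_id=12: ✓ → 673
ship_id=13: ✗
ship_id=14: ✓ → 614
ship_id=15: ✓ → 88
ship_id=16: ✗
days_sum = 558 + 672 + 673 + 614 + 88 = 2605
—
[evri_sum: carrier IN ('Evri', 'UPS')]
ship_id=5: ✓ → 766
ship_id=6: ✗
ship_id=7: ✓ → 776
ship_id=8: ✗
ship_id=9: ✓ → 672
ship_id=10: ✗
ship_id=11: ✓ → 39
ship_id=12: ✓ → 673
ship_id=13: ✗
ship_id=14: ✗
ship_id=15: ✓ → 88
ship_id=16: ✗
evri_sum = 766 + 776 + 672 + 39 + 673 + 88 = 3014

days_sum=2605, evri_sum=3014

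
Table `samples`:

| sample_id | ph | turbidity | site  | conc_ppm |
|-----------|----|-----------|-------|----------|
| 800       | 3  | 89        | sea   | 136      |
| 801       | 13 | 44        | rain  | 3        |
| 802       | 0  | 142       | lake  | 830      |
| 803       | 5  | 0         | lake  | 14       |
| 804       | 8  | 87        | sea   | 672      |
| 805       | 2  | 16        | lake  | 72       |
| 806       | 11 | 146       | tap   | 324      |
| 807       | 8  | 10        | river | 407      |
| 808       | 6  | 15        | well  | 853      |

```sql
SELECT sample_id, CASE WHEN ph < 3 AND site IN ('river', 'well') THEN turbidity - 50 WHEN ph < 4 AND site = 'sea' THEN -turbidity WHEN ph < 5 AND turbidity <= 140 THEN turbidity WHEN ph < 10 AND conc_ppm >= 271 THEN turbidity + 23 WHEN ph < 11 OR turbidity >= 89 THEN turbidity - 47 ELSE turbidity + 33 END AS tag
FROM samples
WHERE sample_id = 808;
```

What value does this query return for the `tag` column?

38

sample_id = 808: ph=6, turbidity=15, site=well, conc_ppm=853.
ph < 3 AND site IN ('river', 'well') → false
ph < 4 AND site = 'sea' → false
ph < 5 AND turbidity <= 140 → false
ph < 10 AND conc_ppm >= 271 → true → 38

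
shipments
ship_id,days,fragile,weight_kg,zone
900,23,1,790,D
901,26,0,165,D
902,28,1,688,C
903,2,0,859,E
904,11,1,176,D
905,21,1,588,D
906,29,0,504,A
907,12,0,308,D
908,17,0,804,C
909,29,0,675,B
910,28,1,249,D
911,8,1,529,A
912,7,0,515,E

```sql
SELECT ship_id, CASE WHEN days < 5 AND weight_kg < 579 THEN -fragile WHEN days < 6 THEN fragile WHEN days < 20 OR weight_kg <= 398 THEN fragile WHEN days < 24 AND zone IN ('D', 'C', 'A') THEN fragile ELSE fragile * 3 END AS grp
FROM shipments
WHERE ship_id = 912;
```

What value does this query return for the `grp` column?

0

ship_id = 912: days=7, fragile=0, weight_kg=515, zone=E.
days < 5 AND weight_kg < 579 → false
days < 6 → false
days < 20 OR weight_kg <= 398 → true → 0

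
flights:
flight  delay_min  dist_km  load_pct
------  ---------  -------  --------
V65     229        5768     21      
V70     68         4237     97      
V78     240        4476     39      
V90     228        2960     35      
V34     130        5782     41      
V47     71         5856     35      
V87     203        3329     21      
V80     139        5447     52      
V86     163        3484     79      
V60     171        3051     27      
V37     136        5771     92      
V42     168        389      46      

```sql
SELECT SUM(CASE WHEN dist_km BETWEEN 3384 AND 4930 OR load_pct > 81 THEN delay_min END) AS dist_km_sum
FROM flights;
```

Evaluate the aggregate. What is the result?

607

flight=V65: ✗
flight=V70: ✓ → 68
flight=V78: ✓ → 240
flight=V90: ✗
flight=V34: ✗
flight=V47: ✗
flight=V87: ✗
flight=V80: ✗
flight=V86: ✓ → 163
flight=V60: ✗
flight=V37: ✓ → 136
flight=V42: ✗
dist_km_sum = 68 + 240 + 163 + 136 = 607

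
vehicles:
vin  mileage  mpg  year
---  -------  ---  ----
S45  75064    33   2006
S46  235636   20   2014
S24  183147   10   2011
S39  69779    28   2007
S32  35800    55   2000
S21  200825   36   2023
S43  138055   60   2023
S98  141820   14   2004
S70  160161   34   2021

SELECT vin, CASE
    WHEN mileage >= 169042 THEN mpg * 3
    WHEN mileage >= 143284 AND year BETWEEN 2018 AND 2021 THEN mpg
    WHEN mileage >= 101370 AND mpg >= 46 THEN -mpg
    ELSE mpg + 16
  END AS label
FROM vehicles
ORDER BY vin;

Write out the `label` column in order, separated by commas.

108, 30, 71, 44, -60, 49, 60, 34, 30

vin=S21: mileage >= 169042 → 108
vin=S24: mileage >= 169042 → 30
vin=S32: ELSE → 71
vin=S39: ELSE → 44
vin=S43: mileage >= 101370 AND mpg >= 46 → -60
vin=S45: ELSE → 49
vin=S46: mileage >= 169042 → 60
vin=S70: mileage >= 143284 AND year BETWEEN 2018 AND 2021 → 34
vin=S98: ELSE → 30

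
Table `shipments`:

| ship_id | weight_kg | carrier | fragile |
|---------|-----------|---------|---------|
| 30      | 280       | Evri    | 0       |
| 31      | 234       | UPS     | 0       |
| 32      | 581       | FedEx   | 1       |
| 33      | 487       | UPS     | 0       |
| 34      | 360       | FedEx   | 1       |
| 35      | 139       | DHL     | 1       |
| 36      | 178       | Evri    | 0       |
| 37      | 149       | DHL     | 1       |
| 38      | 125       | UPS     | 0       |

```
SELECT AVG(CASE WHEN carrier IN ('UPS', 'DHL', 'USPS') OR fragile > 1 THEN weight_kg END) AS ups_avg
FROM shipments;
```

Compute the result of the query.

ship_id=30: ✗
ship_id=31: ✓ → 234
ship_id=32: ✗
ship_id=33: ✓ → 487
ship_id=34: ✗
ship_id=35: ✓ → 139
ship_id=36: ✗
ship_id=37: ✓ → 149
ship_id=38: ✓ → 125
ups_avg = (234 + 487 + 139 + 149 + 125) / 5 = 226.8

226.8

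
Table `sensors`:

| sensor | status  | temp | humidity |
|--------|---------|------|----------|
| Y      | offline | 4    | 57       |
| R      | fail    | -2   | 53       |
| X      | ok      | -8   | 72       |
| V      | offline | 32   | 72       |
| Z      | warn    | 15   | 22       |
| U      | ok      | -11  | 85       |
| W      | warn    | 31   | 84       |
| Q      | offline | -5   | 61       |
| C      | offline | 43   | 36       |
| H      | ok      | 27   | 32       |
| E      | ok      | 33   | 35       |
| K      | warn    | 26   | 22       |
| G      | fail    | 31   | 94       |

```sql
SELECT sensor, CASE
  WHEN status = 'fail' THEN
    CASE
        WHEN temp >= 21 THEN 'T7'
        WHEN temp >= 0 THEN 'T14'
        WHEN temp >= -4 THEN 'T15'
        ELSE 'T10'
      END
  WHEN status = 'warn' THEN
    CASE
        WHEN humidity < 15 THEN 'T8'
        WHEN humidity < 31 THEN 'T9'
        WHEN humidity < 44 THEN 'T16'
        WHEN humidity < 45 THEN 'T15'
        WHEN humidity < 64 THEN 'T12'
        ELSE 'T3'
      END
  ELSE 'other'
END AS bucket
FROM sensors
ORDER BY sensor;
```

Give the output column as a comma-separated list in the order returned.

sensor=C: status='offline' → outer ELSE → other
sensor=E: status='ok' → outer ELSE → other
sensor=G: status='fail' → inner[temp >= 21] → T7
sensor=H: status='ok' → outer ELSE → other
sensor=K: status='warn' → inner[humidity < 31] → T9
sensor=Q: status='offline' → outer ELSE → other
sensor=R: status='fail' → inner[temp >= -4] → T15
sensor=U: status='ok' → outer ELSE → other
sensor=V: status='offline' → outer ELSE → other
sensor=W: status='warn' → inner[ELSE] → T3
sensor=X: status='ok' → outer ELSE → other
sensor=Y: status='offline' → outer ELSE → other
sensor=Z: status='warn' → inner[humidity < 31] → T9

other, other, T7, other, T9, other, T15, other, other, T3, other, other, T9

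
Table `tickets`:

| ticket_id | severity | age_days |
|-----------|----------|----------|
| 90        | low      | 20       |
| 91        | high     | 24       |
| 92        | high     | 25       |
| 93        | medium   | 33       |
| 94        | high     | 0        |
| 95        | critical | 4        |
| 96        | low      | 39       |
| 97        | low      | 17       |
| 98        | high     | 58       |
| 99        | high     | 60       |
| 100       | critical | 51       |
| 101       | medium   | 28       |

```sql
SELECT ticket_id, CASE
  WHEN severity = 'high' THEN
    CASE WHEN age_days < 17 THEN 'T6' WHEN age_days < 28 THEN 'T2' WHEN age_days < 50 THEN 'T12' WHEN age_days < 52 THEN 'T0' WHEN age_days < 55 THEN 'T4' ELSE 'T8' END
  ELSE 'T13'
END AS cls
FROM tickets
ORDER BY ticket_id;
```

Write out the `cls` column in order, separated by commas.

ticket_id=90: severity='low' → outer ELSE → T13
ticket_id=91: severity='high' → inner[age_days < 28] → T2
ticket_id=92: severity='high' → inner[age_days < 28] → T2
ticket_id=93: severity='medium' → outer ELSE → T13
ticket_id=94: severity='high' → inner[age_days < 17] → T6
ticket_id=95: severity='critical' → outer ELSE → T13
ticket_id=96: severity='low' → outer ELSE → T13
ticket_id=97: severity='low' → outer ELSE → T13
ticket_id=98: severity='high' → inner[ELSE] → T8
ticket_id=99: severity='high' → inner[ELSE] → T8
ticket_id=100: severity='critical' → outer ELSE → T13
ticket_id=101: severity='medium' → outer ELSE → T13

T13, T2, T2, T13, T6, T13, T13, T13, T8, T8, T13, T13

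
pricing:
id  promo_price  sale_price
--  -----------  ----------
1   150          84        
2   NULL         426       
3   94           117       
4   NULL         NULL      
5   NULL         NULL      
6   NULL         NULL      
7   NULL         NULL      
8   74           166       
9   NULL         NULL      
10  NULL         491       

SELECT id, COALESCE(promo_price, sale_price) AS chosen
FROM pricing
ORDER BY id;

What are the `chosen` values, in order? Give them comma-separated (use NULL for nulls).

id=1: promo_price=150 → 150
id=2: promo_price=NULL, sale_price=426 → 426
id=3: promo_price=94 → 94
id=4: promo_price=NULL, sale_price=NULL (all NULL) → NULL
id=5: promo_price=NULL, sale_price=NULL (all NULL) → NULL
id=6: promo_price=NULL, sale_price=NULL (all NULL) → NULL
id=7: promo_price=NULL, sale_price=NULL (all NULL) → NULL
id=8: promo_price=74 → 74
id=9: promo_price=NULL, sale_price=NULL (all NULL) → NULL
id=10: promo_price=NULL, sale_price=491 → 491

150, 426, 94, NULL, NULL, NULL, NULL, 74, NULL, 491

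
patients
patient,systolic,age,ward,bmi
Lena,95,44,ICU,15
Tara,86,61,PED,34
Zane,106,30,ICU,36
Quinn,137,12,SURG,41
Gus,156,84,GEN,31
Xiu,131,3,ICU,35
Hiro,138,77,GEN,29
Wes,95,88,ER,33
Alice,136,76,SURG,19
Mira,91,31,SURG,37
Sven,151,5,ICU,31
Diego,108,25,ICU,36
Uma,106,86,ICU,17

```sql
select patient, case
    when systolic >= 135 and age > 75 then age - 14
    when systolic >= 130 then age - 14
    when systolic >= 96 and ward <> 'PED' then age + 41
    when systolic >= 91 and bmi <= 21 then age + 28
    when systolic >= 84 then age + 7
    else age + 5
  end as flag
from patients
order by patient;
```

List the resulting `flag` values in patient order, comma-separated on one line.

62, 66, 70, 63, 72, 38, -2, -9, 68, 127, 95, -11, 71

patient=Alice: systolic >= 135 and age > 75 → 62
patient=Diego: systolic >= 96 and ward <> 'PED' → 66
patient=Gus: systolic >= 135 and age > 75 → 70
patient=Hiro: systolic >= 135 and age > 75 → 63
patient=Lena: systolic >= 91 and bmi <= 21 → 72
patient=Mira: systolic >= 84 → 38
patient=Quinn: systolic >= 130 → -2
patient=Sven: systolic >= 130 → -9
patient=Tara: systolic >= 84 → 68
patient=Uma: systolic >= 96 and ward <> 'PED' → 127
patient=Wes: systolic >= 84 → 95
patient=Xiu: systolic >= 130 → -11
patient=Zane: systolic >= 96 and ward <> 'PED' → 71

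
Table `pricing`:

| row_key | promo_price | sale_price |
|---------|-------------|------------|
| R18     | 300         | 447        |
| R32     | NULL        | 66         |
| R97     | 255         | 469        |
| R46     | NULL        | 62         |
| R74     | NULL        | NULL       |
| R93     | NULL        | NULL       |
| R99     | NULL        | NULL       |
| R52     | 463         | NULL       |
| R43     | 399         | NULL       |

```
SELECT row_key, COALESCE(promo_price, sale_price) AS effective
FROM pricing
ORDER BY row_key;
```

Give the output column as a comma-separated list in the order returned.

row_key=R18: promo_price=300 → 300
row_key=R32: promo_price=NULL, sale_price=66 → 66
row_key=R43: promo_price=399 → 399
row_key=R46: promo_price=NULL, sale_price=62 → 62
row_key=R52: promo_price=463 → 463
row_key=R74: promo_price=NULL, sale_price=NULL (all NULL) → NULL
row_key=R93: promo_price=NULL, sale_price=NULL (all NULL) → NULL
row_key=R97: promo_price=255 → 255
row_key=R99: promo_price=NULL, sale_price=NULL (all NULL) → NULL

300, 66, 399, 62, 463, NULL, NULL, 255, NULL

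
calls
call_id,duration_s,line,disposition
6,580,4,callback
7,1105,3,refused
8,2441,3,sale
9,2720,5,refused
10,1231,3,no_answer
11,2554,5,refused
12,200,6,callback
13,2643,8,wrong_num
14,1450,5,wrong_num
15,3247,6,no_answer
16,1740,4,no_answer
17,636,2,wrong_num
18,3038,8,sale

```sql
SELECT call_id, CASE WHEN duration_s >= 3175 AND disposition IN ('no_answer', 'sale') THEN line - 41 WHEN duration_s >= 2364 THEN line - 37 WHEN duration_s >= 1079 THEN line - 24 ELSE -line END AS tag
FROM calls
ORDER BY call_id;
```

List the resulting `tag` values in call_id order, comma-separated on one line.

-4, -21, -34, -32, -21, -32, -6, -29, -19, -35, -20, -2, -29

call_id=6: ELSE → -4
call_id=7: duration_s >= 1079 → -21
call_id=8: duration_s >= 2364 → -34
call_id=9: duration_s >= 2364 → -32
call_id=10: duration_s >= 1079 → -21
call_id=11: duration_s >= 2364 → -32
call_id=12: ELSE → -6
call_id=13: duration_s >= 2364 → -29
call_id=14: duration_s >= 1079 → -19
call_id=15: duration_s >= 3175 AND disposition IN ('no_answer', 'sale') → -35
call_id=16: duration_s >= 1079 → -20
call_id=17: ELSE → -2
call_id=18: duration_s >= 2364 → -29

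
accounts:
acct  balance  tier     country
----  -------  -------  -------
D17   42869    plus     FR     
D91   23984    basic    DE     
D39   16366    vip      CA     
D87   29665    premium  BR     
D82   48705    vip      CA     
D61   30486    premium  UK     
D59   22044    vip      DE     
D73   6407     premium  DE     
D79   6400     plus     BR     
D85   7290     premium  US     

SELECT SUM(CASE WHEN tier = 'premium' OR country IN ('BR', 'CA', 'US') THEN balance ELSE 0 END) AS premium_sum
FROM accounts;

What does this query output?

acct=D17: ✗
acct=D91: ✗
acct=D39: ✓ → 16366
acct=D87: ✓ → 29665
acct=D82: ✓ → 48705
acct=D61: ✓ → 30486
acct=D59: ✗
acct=D73: ✓ → 6407
acct=D79: ✓ → 6400
acct=D85: ✓ → 7290
premium_sum = 16366 + 29665 + 48705 + 30486 + 6407 + 6400 + 7290 = 145319

145319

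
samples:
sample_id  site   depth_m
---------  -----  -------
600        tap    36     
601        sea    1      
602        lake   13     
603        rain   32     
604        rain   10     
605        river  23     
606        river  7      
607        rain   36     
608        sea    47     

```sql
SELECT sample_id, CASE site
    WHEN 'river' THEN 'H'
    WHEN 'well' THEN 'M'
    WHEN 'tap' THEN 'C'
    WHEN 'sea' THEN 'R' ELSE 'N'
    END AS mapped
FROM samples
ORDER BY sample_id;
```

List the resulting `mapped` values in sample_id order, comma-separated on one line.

sample_id=600: site='tap' → C
sample_id=601: site='sea' → R
sample_id=602: ELSE → N
sample_id=603: ELSE → N
sample_id=604: ELSE → N
sample_id=605: site='river' → H
sample_id=606: site='river' → H
sample_id=607: ELSE → N
sample_id=608: site='sea' → R

C, R, N, N, N, H, H, N, R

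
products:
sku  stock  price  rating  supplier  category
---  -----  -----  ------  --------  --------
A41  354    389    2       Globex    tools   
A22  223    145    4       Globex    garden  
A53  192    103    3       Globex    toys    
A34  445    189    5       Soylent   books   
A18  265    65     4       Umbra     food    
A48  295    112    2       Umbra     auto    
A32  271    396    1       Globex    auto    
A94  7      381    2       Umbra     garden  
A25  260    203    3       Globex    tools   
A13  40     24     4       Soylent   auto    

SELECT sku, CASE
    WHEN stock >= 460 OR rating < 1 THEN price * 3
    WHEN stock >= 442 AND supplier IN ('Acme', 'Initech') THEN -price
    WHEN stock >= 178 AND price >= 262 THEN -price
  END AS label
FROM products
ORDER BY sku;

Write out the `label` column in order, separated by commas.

sku=A13: (no match → NULL) → NULL
sku=A18: (no match → NULL) → NULL
sku=A22: (no match → NULL) → NULL
sku=A25: (no match → NULL) → NULL
sku=A32: stock >= 178 AND price >= 262 → -396
sku=A34: (no match → NULL) → NULL
sku=A41: stock >= 178 AND price >= 262 → -389
sku=A48: (no match → NULL) → NULL
sku=A53: (no match → NULL) → NULL
sku=A94: (no match → NULL) → NULL

NULL, NULL, NULL, NULL, -396, NULL, -389, NULL, NULL, NULL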